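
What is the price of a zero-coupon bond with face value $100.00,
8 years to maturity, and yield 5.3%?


Formula: Price = FV / (1 + r)^n
Substituting: Price = $100.00 / (1 + 0.053)^8
Discount factor: (1.053)^8 = 1.511565
Price = $100.00 / 1.511565 = $66.16

$66.16


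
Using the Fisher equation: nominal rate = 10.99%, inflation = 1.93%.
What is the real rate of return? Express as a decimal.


Formula: (1 + r_real) = (1 + r_nom) / (1 + inflation)
Substituting: (1 + r_real) = 1.1099 / 1.0193
(1 + r_real) = 1.088885
r_real = 1.088885 - 1 = 0.088885

0.088885


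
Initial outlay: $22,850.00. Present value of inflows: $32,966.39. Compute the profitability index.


Formula: PI = PV(cash flows) / initial investment
Substituting: PI = $32,966.39 / $22,850.00
PI = 1.4427

1.4427


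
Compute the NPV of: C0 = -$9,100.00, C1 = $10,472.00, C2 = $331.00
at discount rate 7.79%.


Formula: NPV = C0 + C1/(1+r) + C2/(1+r)^2
Discount C1: $10,472.00 / (1 + 0.0779) = $9,715.19
Discount C2: $331.00 / (1 + 0.0779)^2 = $284.89
NPV = -$9,100.00 + $9,715.19 + $284.89 = $900.07

$900.07


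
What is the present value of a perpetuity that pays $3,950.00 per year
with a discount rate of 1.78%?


Formula: PV = C / r
Substituting: PV = $3,950.00 / 0.0178
PV = $221,910.11

$221,910.11


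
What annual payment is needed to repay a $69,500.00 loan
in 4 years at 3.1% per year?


Formula: PMT = PV * r / (1 - (1+r)^(-n))
Denominator: 1 - (1 + 0.031)^(-4) = 0.114955
Numerator: $69,500.00 * 0.031 = 2154.5
PMT = 2154.5 / 0.114955 = $18,742.11

$18,742.11


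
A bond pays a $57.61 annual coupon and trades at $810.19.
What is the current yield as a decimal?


Formula: Current yield = annual coupon / price
Substituting: CY = $57.61 / $810.19
CY = 0.071107

0.071107


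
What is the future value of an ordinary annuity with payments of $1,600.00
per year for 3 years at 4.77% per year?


Formula: FV = PMT * ((1+r)^n - 1) / r
Growth factor: (1 + 0.0477)^3 = 1.150034
Numerator: 1.150034 - 1 = 0.150034
FV = $1,600.00 * 0.150034 / 0.0477 = $5,032.60

$5,032.60


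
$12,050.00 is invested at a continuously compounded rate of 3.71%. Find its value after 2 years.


Formula: FV = P * e^(r*t)
Exponent: r*t = 0.0371 * 2 = 0.0742
e^(0.0742) = 1.077022
FV = $12,050.00 * 1.077022 = $12,978.12

$12,978.12


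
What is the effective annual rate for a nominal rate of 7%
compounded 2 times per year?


Formula: EAR = (1 + r/m)^m - 1
Period rate: r/m = 0.07 / 2 = 0.035
Compounding: (1 + 0.035)^2 = 1.071225
EAR = 1.071225 - 1 = 0.071225

0.071225


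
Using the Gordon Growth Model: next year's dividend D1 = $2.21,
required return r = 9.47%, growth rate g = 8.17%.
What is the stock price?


Formula: P = D1 / (r - g)
Spread: r - g = 0.0947 - 0.0817 = 0.013
Substituting: P = $2.21 / 0.013
P = $170.00

$170.00


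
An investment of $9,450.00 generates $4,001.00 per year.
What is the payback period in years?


Formula: Payback = investment / annual cash flow
Substituting: Payback = $9,450.00 / $4,001.00
Payback = 2.3619 years

2.3619 years


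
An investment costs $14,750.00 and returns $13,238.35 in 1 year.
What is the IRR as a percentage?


Formula: IRR = C1/C0 - 1
Substituting: IRR = $13,238.35 / $14,750.00 - 1
Ratio: 0.897515 - 1 = -0.102485
IRR = -10.2485%

-10.2485%


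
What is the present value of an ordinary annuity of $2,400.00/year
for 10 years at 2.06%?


Formula: PV = PMT * (1 - (1+r)^(-n)) / r
Discount factor: (1 + 0.0206)^(-10) = 0.815538
Bracket: 1 - 0.815538 = 0.184462
PV = $2,400.00 * 0.184462 / 0.0206 = $21,490.68

$21,490.68


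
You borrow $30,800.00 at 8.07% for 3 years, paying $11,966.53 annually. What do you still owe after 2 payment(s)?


Formula: Balance = PV*(1+r)^k - PMT*((1+r)^k - 1)/r
Growth: (1 + 0.0807)^2 = 1.167912
Accumulated factor: ((1+r)^k - 1)/r = 2.0807
Balance = $30,800.00 * 1.167912 - $11,966.53 * 2.0807
Balance = $11,072.95

$11,072.95


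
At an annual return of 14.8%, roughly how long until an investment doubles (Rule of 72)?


Formula: Years ≈ 72 / r
Substituting: Years ≈ 72 / 14.8
Years ≈ 4.9

4.9 years


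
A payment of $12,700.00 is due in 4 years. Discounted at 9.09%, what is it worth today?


Formula: PV = FV / (1 + r)^n
Substituting: PV = $12,700.00 / (1 + 0.0909)^4
Discount factor: (1.0909)^4 = 1.416249
PV = $12,700.00 / 1.416249 = $8,967.35

$8,967.35


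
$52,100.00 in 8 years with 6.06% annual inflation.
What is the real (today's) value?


Formula: Real value = nominal / (1 + inflation)^years
Price level: (1 + 0.0606)^8 = 1.60108
Real value = $52,100.00 / 1.60108 = $32,540.54

$32,540.54


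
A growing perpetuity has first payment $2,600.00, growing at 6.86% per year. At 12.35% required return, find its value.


Formula: PV = C / (r - g)
Spread: r - g = 0.1235 - 0.0686 = 0.0549
Substituting: PV = $2,600.00 / 0.0549
PV = $47,358.83

$47,358.83


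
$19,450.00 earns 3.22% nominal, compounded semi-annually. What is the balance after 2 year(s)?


Formula: FV = P * (1 + r/m)^(m*t)
Period rate: r/m = 0.0322 / 2 = 0.0161
Total periods: m*t = 2 * 2 = 4
Growth factor: (1 + 0.0161)^4 = 1.065972
FV = $19,450.00 * 1.065972 = $20,733.16

$20,733.16


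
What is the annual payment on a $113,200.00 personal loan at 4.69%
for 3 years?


Formula: PMT = PV * r / (1 - (1+r)^(-n))
Denominator: 1 - (1 + 0.0469)^(-3) = 0.128466
Numerator: $113,200.00 * 0.0469 = 5309.08
PMT = 5309.08 / 0.128466 = $41,326.78

$41,326.78


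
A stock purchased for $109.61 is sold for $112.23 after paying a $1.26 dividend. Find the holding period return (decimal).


Formula: HPR = (P1 - P0 + D) / P0
Gain: $112.23 - $109.61 + $1.26 = $3.88
HPR = $3.88 / $109.61 = 0.0354

0.0354


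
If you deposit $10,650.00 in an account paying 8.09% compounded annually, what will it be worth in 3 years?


Formula: FV = P * (1 + r)^n
Substituting: FV = $10,650.00 * (1 + 0.0809)^3
Growth factor: (1.0809)^3 = 1.262864
FV = $10,650.00 * 1.262864 = $13,449.50

$13,449.50


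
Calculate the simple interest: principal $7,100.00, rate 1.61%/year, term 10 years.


Formula: I = P * r * t
Substituting: I = $7,100.00 * 0.0161 * 10
Step: I = $7,100.00 * 0.161
I = $1,143.10

$1,143.10


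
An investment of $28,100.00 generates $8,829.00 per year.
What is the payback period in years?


Formula: Payback = investment / annual cash flow
Substituting: Payback = $28,100.00 / $8,829.00
Payback = 3.1827 years

3.1827 years


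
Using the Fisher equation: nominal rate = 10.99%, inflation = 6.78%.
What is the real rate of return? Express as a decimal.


Formula: (1 + r_real) = (1 + r_nom) / (1 + inflation)
Substituting: (1 + r_real) = 1.1099 / 1.0678
(1 + r_real) = 1.039427
r_real = 1.039427 - 1 = 0.039427

0.039427


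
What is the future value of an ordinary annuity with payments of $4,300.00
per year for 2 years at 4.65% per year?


Formula: FV = PMT * ((1+r)^n - 1) / r
Growth factor: (1 + 0.0465)^2 = 1.095162
Numerator: 1.095162 - 1 = 0.095162
FV = $4,300.00 * 0.095162 / 0.0465 = $8,799.95

$8,799.95


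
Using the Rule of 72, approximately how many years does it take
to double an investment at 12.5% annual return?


Formula: Years ≈ 72 / r
Substituting: Years ≈ 72 / 12.5
Years ≈ 5.8

5.8 years


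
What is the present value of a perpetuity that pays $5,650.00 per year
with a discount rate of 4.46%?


Formula: PV = C / r
Substituting: PV = $5,650.00 / 0.0446
PV = $126,681.61

$126,681.61


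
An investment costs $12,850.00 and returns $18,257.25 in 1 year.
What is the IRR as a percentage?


Formula: IRR = C1/C0 - 1
Substituting: IRR = $18,257.25 / $12,850.00 - 1
Ratio: 1.420798 - 1 = 0.420798
IRR = 42.0798%

42.0798%


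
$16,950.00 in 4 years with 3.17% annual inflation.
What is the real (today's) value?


Formula: Real value = nominal / (1 + inflation)^years
Price level: (1 + 0.0317)^4 = 1.132958
Real value = $16,950.00 / 1.132958 = $14,960.84

$14,960.84


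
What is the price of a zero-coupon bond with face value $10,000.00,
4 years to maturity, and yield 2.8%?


Formula: Price = FV / (1 + r)^n
Substituting: Price = $10,000.00 / (1 + 0.028)^4
Discount factor: (1.028)^4 = 1.116792
Price = $10,000.00 / 1.116792 = $8,954.22

$8,954.22


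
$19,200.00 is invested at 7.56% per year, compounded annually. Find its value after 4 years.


Formula: FV = P * (1 + r)^n
Substituting: FV = $19,200.00 * (1 + 0.0756)^4
Growth factor: (1.0756)^4 = 1.338453
FV = $19,200.00 * 1.338453 = $25,698.30

$25,698.30


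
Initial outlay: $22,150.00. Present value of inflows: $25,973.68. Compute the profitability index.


Formula: PI = PV(cash flows) / initial investment
Substituting: PI = $25,973.68 / $22,150.00
PI = 1.1726

1.1726


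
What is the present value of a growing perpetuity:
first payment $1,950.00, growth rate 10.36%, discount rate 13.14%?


Formula: PV = C / (r - g)
Spread: r - g = 0.1314 - 0.1036 = 0.0278
Substituting: PV = $1,950.00 / 0.0278
PV = $70,143.88

$70,143.88


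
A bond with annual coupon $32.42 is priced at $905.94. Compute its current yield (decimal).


Formula: Current yield = annual coupon / price
Substituting: CY = $32.42 / $905.94
CY = 0.035786

0.035786


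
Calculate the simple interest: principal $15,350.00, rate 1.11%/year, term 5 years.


Formula: I = P * r * t
Substituting: I = $15,350.00 * 0.0111 * 5
Step: I = $15,350.00 * 0.0555
I = $851.93

$851.93


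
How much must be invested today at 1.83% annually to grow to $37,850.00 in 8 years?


Formula: PV = FV / (1 + r)^n
Substituting: PV = $37,850.00 / (1 + 0.0183)^8
Discount factor: (1.0183)^8 = 1.156128
PV = $37,850.00 / 1.156128 = $32,738.59

$32,738.59


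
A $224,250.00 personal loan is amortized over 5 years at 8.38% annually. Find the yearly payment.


Formula: PMT = PV * r / (1 - (1+r)^(-n))
Denominator: 1 - (1 + 0.0838)^(-5) = 0.331265
Numerator: $224,250.00 * 0.0838 = 18792.15
PMT = 18792.15 / 0.331265 = $56,728.51

$56,728.51


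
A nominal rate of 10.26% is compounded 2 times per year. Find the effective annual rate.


Formula: EAR = (1 + r/m)^m - 1
Period rate: r/m = 0.1026 / 2 = 0.0513
Compounding: (1 + 0.0513)^2 = 1.105232
EAR = 1.105232 - 1 = 0.105232

0.105232


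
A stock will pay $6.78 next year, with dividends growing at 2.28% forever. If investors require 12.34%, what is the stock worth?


Formula: P = D1 / (r - g)
Spread: r - g = 0.1234 - 0.0228 = 0.1006
Substituting: P = $6.78 / 0.1006
P = $67.40

$67.40


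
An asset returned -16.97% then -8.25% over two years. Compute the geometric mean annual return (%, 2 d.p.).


Formula: Geometric mean = ((1+r1)*(1+r2))^(1/2) - 1
Product: (1 + -0.1697) * (1 + -0.0825) = 0.8303 * 0.9175 = 0.7618
Square root: 0.7618^0.5 = 0.872812
Geometric mean = 0.872812 - 1 = -0.127188
As percentage: -12.72%

-12.72%


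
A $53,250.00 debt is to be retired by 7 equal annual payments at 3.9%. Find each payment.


Formula: PMT = PV * r / (1 - (1+r)^(-n))
Denominator: 1 - (1 + 0.039)^(-7) = 0.234948
Numerator: $53,250.00 * 0.039 = 2076.75
PMT = 2076.75 / 0.234948 = $8,839.20

$8,839.20


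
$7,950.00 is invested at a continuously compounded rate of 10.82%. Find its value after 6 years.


Formula: FV = P * e^(r*t)
Exponent: r*t = 0.1082 * 6 = 0.6492
e^(0.6492) = 1.914009
FV = $7,950.00 * 1.914009 = $15,216.37

$15,216.37


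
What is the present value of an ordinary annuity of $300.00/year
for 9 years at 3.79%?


Formula: PV = PMT * (1 - (1+r)^(-n)) / r
Discount factor: (1 + 0.0379)^(-9) = 0.715485
Bracket: 1 - 0.715485 = 0.284515
PV = $300.00 * 0.284515 / 0.0379 = $2,252.10

$2,252.10


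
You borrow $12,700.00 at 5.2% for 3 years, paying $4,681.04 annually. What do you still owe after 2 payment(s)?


Formula: Balance = PV*(1+r)^k - PMT*((1+r)^k - 1)/r
Growth: (1 + 0.052)^2 = 1.106704
Accumulated factor: ((1+r)^k - 1)/r = 2.052
Balance = $12,700.00 * 1.106704 - $4,681.04 * 2.052
Balance = $4,449.65

$4,449.65


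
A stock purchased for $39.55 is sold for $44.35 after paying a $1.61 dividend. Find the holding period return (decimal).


Formula: HPR = (P1 - P0 + D) / P0
Gain: $44.35 - $39.55 + $1.61 = $6.41
HPR = $6.41 / $39.55 = 0.1621

0.1621


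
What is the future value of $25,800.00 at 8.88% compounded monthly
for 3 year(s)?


Formula: FV = P * (1 + r/m)^(m*t)
Period rate: r/m = 0.0888 / 12 = 0.0074
Total periods: m*t = 12 * 3 = 36
Growth factor: (1 + 0.0074)^36 = 1.303977
FV = $25,800.00 * 1.303977 = $33,642.62

$33,642.62


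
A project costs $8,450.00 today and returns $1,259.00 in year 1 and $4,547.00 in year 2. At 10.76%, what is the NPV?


Formula: NPV = C0 + C1/(1+r) + C2/(1+r)^2
Discount C1: $1,259.00 / (1 + 0.1076) = $1,136.69
Discount C2: $4,547.00 / (1 + 0.1076)^2 = $3,706.46
NPV = -$8,450.00 + $1,136.69 + $3,706.46 = -$3,606.85

-$3,606.85


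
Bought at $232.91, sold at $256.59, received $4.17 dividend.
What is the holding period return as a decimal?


Formula: HPR = (P1 - P0 + D) / P0
Gain: $256.59 - $232.91 + $4.17 = $27.85
HPR = $27.85 / $232.91 = 0.1196

0.1196


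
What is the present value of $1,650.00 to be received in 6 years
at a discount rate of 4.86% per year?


Formula: PV = FV / (1 + r)^n
Substituting: PV = $1,650.00 / (1 + 0.0486)^6
Discount factor: (1.0486)^6 = 1.329411
PV = $1,650.00 / 1.329411 = $1,241.15

$1,241.15


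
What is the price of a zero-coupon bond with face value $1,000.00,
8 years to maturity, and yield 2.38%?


Formula: Price = FV / (1 + r)^n
Substituting: Price = $1,000.00 / (1 + 0.0238)^8
Discount factor: (1.0238)^8 = 1.207038
Price = $1,000.00 / 1.207038 = $828.47

$828.47


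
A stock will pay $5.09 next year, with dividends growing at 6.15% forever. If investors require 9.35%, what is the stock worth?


Formula: P = D1 / (r - g)
Spread: r - g = 0.0935 - 0.0615 = 0.032
Substituting: P = $5.09 / 0.032
P = $159.06

$159.06


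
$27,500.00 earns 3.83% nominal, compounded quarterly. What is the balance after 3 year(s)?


Formula: FV = P * (1 + r/m)^(m*t)
Period rate: r/m = 0.0383 / 4 = 0.009575
Total periods: m*t = 4 * 3 = 12
Growth factor: (1 + 0.009575)^12 = 1.121148
FV = $27,500.00 * 1.121148 = $30,831.58

$30,831.58


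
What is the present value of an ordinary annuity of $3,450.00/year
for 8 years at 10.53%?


Formula: PV = PMT * (1 - (1+r)^(-n)) / r
Discount factor: (1 + 0.1053)^(-8) = 0.448909
Bracket: 1 - 0.448909 = 0.551091
PV = $3,450.00 * 0.551091 / 0.1053 = $18,055.68

$18,055.68


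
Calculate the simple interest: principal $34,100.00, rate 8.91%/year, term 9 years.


Formula: I = P * r * t
Substituting: I = $34,100.00 * 0.0891 * 9
Step: I = $34,100.00 * 0.8019
I = $27,344.79

$27,344.79


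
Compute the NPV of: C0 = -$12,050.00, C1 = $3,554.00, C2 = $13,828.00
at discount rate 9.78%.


Formula: NPV = C0 + C1/(1+r) + C2/(1+r)^2
Discount C1: $3,554.00 / (1 + 0.0978) = $3,237.38
Discount C2: $13,828.00 / (1 + 0.0978)^2 = $11,473.95
NPV = -$12,050.00 + $3,237.38 + $11,473.95 = $2,661.33

$2,661.33


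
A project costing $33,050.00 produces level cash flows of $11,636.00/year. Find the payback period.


Formula: Payback = investment / annual cash flow
Substituting: Payback = $33,050.00 / $11,636.00
Payback = 2.8403 years

2.8403 years


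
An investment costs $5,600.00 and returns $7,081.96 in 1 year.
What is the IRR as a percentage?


Formula: IRR = C1/C0 - 1
Substituting: IRR = $7,081.96 / $5,600.00 - 1
Ratio: 1.264636 - 1 = 0.264636
IRR = 26.4636%

26.4636%


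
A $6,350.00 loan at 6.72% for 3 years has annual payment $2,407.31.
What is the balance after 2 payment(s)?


Formula: Balance = PV*(1+r)^k - PMT*((1+r)^k - 1)/r
Growth: (1 + 0.0672)^2 = 1.138916
Accumulated factor: ((1+r)^k - 1)/r = 2.0672
Balance = $6,350.00 * 1.138916 - $2,407.31 * 2.0672
Balance = $2,255.72

$2,255.72


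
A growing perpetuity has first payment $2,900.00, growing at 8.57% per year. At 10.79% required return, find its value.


Formula: PV = C / (r - g)
Spread: r - g = 0.1079 - 0.0857 = 0.0222
Substituting: PV = $2,900.00 / 0.0222
PV = $130,630.63

$130,630.63


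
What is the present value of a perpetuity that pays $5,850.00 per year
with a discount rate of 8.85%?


Formula: PV = C / r
Substituting: PV = $5,850.00 / 0.0885
PV = $66,101.69

$66,101.69


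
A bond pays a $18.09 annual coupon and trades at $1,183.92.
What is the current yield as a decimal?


Formula: Current yield = annual coupon / price
Substituting: CY = $18.09 / $1,183.92
CY = 0.01528

0.01528


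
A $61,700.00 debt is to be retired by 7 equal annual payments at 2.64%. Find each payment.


Formula: PMT = PV * r / (1 - (1+r)^(-n))
Denominator: 1 - (1 + 0.0264)^(-7) = 0.166734
Numerator: $61,700.00 * 0.0264 = 1628.88
PMT = 1628.88 / 0.166734 = $9,769.31

$9,769.31


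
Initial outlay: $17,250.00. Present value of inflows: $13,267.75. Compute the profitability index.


Formula: PI = PV(cash flows) / initial investment
Substituting: PI = $13,267.75 / $17,250.00
PI = 0.7691

0.7691


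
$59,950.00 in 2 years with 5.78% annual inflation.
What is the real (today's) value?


Formula: Real value = nominal / (1 + inflation)^years
Price level: (1 + 0.0578)^2 = 1.118941
Real value = $59,950.00 / 1.118941 = $53,577.45

$53,577.45


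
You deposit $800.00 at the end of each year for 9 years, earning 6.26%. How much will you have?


Formula: FV = PMT * ((1+r)^n - 1) / r
Growth factor: (1 + 0.0626)^9 = 1.727143
Numerator: 1.727143 - 1 = 0.727143
FV = $800.00 * 0.727143 / 0.0626 = $9,292.56

$9,292.56


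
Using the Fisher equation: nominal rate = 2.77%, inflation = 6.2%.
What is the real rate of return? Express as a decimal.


Formula: (1 + r_real) = (1 + r_nom) / (1 + inflation)
Substituting: (1 + r_real) = 1.0277 / 1.062
(1 + r_real) = 0.967702
r_real = 0.967702 - 1 = -0.032298

-0.032298


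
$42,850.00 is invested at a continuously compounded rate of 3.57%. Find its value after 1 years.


Formula: FV = P * e^(r*t)
Exponent: r*t = 0.0357 * 1 = 0.0357
e^(0.0357) = 1.036345
FV = $42,850.00 * 1.036345 = $44,407.38

$44,407.38


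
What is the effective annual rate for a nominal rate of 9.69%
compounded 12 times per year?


Formula: EAR = (1 + r/m)^m - 1
Period rate: r/m = 0.0969 / 12 = 0.008075
Compounding: (1 + 0.008075)^12 = 1.101322
EAR = 1.101322 - 1 = 0.101322

0.101322


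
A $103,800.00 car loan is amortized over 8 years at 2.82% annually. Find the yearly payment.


Formula: PMT = PV * r / (1 - (1+r)^(-n))
Denominator: 1 - (1 + 0.0282)^(-8) = 0.199467
Numerator: $103,800.00 * 0.0282 = 2927.16
PMT = 2927.16 / 0.199467 = $14,674.90

$14,674.90


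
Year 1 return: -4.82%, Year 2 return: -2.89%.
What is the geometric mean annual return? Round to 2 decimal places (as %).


Formula: Geometric mean = ((1+r1)*(1+r2))^(1/2) - 1
Product: (1 + -0.0482) * (1 + -0.0289) = 0.9518 * 0.9711 = 0.924293
Square root: 0.924293^0.5 = 0.961402
Geometric mean = 0.961402 - 1 = -0.038598
As percentage: -3.86%

-3.86%


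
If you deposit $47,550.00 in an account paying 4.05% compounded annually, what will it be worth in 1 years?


Formula: FV = P * (1 + r)^n
Substituting: FV = $47,550.00 * (1 + 0.0405)^1
Growth factor: (1.0405)^1 = 1.0405
FV = $47,550.00 * 1.0405 = $49,475.78

$49,475.78


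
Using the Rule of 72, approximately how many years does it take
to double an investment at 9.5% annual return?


Formula: Years ≈ 72 / r
Substituting: Years ≈ 72 / 9.5
Years ≈ 7.6

7.6 years


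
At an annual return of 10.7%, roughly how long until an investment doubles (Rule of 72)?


Formula: Years ≈ 72 / r
Substituting: Years ≈ 72 / 10.7
Years ≈ 6.7

6.7 years


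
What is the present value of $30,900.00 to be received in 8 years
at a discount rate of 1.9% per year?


Formula: PV = FV / (1 + r)^n
Substituting: PV = $30,900.00 / (1 + 0.019)^8
Discount factor: (1.019)^8 = 1.162501
PV = $30,900.00 / 1.162501 = $26,580.61

$26,580.61


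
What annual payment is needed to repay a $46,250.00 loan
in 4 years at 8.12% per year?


Formula: PMT = PV * r / (1 - (1+r)^(-n))
Denominator: 1 - (1 + 0.0812)^(-4) = 0.268228
Numerator: $46,250.00 * 0.0812 = 3755.5
PMT = 3755.5 / 0.268228 = $14,001.15

$14,001.15


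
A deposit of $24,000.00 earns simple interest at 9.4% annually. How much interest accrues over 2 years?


Formula: I = P * r * t
Substituting: I = $24,000.00 * 0.094 * 2
Step: I = $24,000.00 * 0.188
I = $4,512.00

$4,512.00


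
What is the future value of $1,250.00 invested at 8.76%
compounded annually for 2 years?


Formula: FV = P * (1 + r)^n
Substituting: FV = $1,250.00 * (1 + 0.0876)^2
Growth factor: (1.0876)^2 = 1.182874
FV = $1,250.00 * 1.182874 = $1,478.59

$1,478.59


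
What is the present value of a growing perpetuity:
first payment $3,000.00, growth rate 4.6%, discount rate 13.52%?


Formula: PV = C / (r - g)
Spread: r - g = 0.1352 - 0.046 = 0.0892
Substituting: PV = $3,000.00 / 0.0892
PV = $33,632.29

$33,632.29


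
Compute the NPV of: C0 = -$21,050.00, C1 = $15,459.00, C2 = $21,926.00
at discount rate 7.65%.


Formula: NPV = C0 + C1/(1+r) + C2/(1+r)^2
Discount C1: $15,459.00 / (1 + 0.0765) = $14,360.43
Discount C2: $21,926.00 / (1 + 0.0765)^2 = $18,920.44
NPV = -$21,050.00 + $14,360.43 + $18,920.44 = $12,230.87

$12,230.87


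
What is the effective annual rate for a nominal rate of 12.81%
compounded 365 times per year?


Formula: EAR = (1 + r/m)^m - 1
Period rate: r/m = 0.1281 / 365 = 0.000351
Compounding: (1 + 0.000351)^365 = 1.136641
EAR = 1.136641 - 1 = 0.136641

0.136641


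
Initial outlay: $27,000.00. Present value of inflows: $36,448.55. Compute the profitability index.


Formula: PI = PV(cash flows) / initial investment
Substituting: PI = $36,448.55 / $27,000.00
PI = 1.3499

1.3499


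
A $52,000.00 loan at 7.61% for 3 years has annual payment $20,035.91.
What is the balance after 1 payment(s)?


Formula: Balance = PV*(1+r)^k - PMT*((1+r)^k - 1)/r
Growth: (1 + 0.0761)^1 = 1.0761
Accumulated factor: ((1+r)^k - 1)/r = 1.0
Balance = $52,000.00 * 1.0761 - $20,035.91 * 1.0
Balance = $35,921.29

$35,921.29


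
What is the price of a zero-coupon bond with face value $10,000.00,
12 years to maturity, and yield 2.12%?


Formula: Price = FV / (1 + r)^n
Substituting: Price = $10,000.00 / (1 + 0.0212)^12
Discount factor: (1.0212)^12 = 1.286263
Price = $10,000.00 / 1.286263 = $7,774.46

$7,774.46


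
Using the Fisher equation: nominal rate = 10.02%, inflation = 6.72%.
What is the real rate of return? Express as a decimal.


Formula: (1 + r_real) = (1 + r_nom) / (1 + inflation)
Substituting: (1 + r_real) = 1.1002 / 1.0672
(1 + r_real) = 1.030922
r_real = 1.030922 - 1 = 0.030922

0.030922


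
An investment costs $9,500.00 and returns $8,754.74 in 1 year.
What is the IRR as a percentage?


Formula: IRR = C1/C0 - 1
Substituting: IRR = $8,754.74 / $9,500.00 - 1
Ratio: 0.921552 - 1 = -0.078448
IRR = -7.8448%

-7.8448%


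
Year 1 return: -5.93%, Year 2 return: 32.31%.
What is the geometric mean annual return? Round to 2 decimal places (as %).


Formula: Geometric mean = ((1+r1)*(1+r2))^(1/2) - 1
Product: (1 + -0.0593) * (1 + 0.3231) = 0.9407 * 1.3231 = 1.24464
Square root: 1.24464^0.5 = 1.115634
Geometric mean = 1.115634 - 1 = 0.115634
As percentage: 11.56%

11.56%


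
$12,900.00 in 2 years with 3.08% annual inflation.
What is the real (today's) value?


Formula: Real value = nominal / (1 + inflation)^years
Price level: (1 + 0.0308)^2 = 1.062549
Real value = $12,900.00 / 1.062549 = $12,140.62

$12,140.62


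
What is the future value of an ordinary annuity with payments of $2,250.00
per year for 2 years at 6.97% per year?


Formula: FV = PMT * ((1+r)^n - 1) / r
Growth factor: (1 + 0.0697)^2 = 1.144258
Numerator: 1.144258 - 1 = 0.144258
FV = $2,250.00 * 0.144258 / 0.0697 = $4,656.83

$4,656.83


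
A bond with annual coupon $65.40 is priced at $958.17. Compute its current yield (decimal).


Formula: Current yield = annual coupon / price
Substituting: CY = $65.40 / $958.17
CY = 0.068255

0.068255


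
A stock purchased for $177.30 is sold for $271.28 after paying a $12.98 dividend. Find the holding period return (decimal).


Formula: HPR = (P1 - P0 + D) / P0
Gain: $271.28 - $177.30 + $12.98 = $106.96
HPR = $106.96 / $177.30 = 0.6033

0.6033


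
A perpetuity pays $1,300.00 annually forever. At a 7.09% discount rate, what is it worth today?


Formula: PV = C / r
Substituting: PV = $1,300.00 / 0.0709
PV = $18,335.68

$18,335.68


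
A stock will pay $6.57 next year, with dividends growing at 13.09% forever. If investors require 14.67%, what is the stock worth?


Formula: P = D1 / (r - g)
Spread: r - g = 0.1467 - 0.1309 = 0.0158
Substituting: P = $6.57 / 0.0158
P = $415.82

$415.82


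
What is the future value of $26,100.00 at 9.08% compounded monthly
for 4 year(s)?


Formula: FV = P * (1 + r/m)^(m*t)
Period rate: r/m = 0.0908 / 12 = 0.007567
Total periods: m*t = 12 * 4 = 48
Growth factor: (1 + 0.007567)^48 = 1.435959
FV = $26,100.00 * 1.435959 = $37,478.52

$37,478.52


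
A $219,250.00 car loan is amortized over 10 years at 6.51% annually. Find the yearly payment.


Formula: PMT = PV * r / (1 - (1+r)^(-n))
Denominator: 1 - (1 + 0.0651)^(-10) = 0.467774
Numerator: $219,250.00 * 0.0651 = 14273.175
PMT = 14273.175 / 0.467774 = $30,512.98

$30,512.98


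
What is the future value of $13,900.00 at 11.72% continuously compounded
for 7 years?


Formula: FV = P * e^(r*t)
Exponent: r*t = 0.1172 * 7 = 0.8204
e^(0.8204) = 2.271408
FV = $13,900.00 * 2.271408 = $31,572.57

$31,572.57


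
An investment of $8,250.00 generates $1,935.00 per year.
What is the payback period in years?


Formula: Payback = investment / annual cash flow
Substituting: Payback = $8,250.00 / $1,935.00
Payback = 4.2636 years

4.2636 years


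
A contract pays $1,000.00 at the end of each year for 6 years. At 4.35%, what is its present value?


Formula: PV = PMT * (1 - (1+r)^(-n)) / r
Discount factor: (1 + 0.0435)^(-6) = 0.774543
Bracket: 1 - 0.774543 = 0.225457
PV = $1,000.00 * 0.225457 / 0.0435 = $5,182.93

$5,182.93


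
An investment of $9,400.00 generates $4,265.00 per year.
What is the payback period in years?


Formula: Payback = investment / annual cash flow
Substituting: Payback = $9,400.00 / $4,265.00
Payback = 2.204 years

2.204 years


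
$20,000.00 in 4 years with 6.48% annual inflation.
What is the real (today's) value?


Formula: Real value = nominal / (1 + inflation)^years
Price level: (1 + 0.0648)^4 = 1.2855
Real value = $20,000.00 / 1.2855 = $15,558.15

$15,558.15


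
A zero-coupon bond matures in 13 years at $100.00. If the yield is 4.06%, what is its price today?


Formula: Price = FV / (1 + r)^n
Substituting: Price = $100.00 / (1 + 0.0406)^13
Discount factor: (1.0406)^13 = 1.677605
Price = $100.00 / 1.677605 = $59.61

$59.61


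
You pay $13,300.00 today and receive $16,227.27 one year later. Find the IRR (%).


Formula: IRR = C1/C0 - 1
Substituting: IRR = $16,227.27 / $13,300.00 - 1
Ratio: 1.220095 - 1 = 0.220095
IRR = 22.0095%

22.0095%


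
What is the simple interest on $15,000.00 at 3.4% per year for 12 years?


Formula: I = P * r * t
Substituting: I = $15,000.00 * 0.034 * 12
Step: I = $15,000.00 * 0.408
I = $6,120.00

$6,120.00


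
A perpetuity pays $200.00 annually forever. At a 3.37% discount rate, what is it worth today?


Formula: PV = C / r
Substituting: PV = $200.00 / 0.0337
PV = $5,934.72

$5,934.72


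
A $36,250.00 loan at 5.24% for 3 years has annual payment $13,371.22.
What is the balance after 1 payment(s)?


Formula: Balance = PV*(1+r)^k - PMT*((1+r)^k - 1)/r
Growth: (1 + 0.0524)^1 = 1.0524
Accumulated factor: ((1+r)^k - 1)/r = 1.0
Balance = $36,250.00 * 1.0524 - $13,371.22 * 1.0
Balance = $24,778.28

$24,778.28


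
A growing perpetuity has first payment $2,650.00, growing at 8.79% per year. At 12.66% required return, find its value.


Formula: PV = C / (r - g)
Spread: r - g = 0.1266 - 0.0879 = 0.0387
Substituting: PV = $2,650.00 / 0.0387
PV = $68,475.45

$68,475.45


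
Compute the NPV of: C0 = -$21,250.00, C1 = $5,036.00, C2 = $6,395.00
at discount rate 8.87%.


Formula: NPV = C0 + C1/(1+r) + C2/(1+r)^2
Discount C1: $5,036.00 / (1 + 0.0887) = $4,625.70
Discount C2: $6,395.00 / (1 + 0.0887)^2 = $5,395.41
NPV = -$21,250.00 + $4,625.70 + $5,395.41 = -$11,228.89

-$11,228.89


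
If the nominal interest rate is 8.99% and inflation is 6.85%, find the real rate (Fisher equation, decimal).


Formula: (1 + r_real) = (1 + r_nom) / (1 + inflation)
Substituting: (1 + r_real) = 1.0899 / 1.0685
(1 + r_real) = 1.020028
r_real = 1.020028 - 1 = 0.020028

0.020028


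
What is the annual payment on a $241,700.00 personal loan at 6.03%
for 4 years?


Formula: PMT = PV * r / (1 - (1+r)^(-n))
Denominator: 1 - (1 + 0.0603)^(-4) = 0.208802
Numerator: $241,700.00 * 0.0603 = 14574.51
PMT = 14574.51 / 0.208802 = $69,800.49

$69,800.49


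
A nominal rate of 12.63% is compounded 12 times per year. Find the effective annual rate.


Formula: EAR = (1 + r/m)^m - 1
Period rate: r/m = 0.1263 / 12 = 0.010525
Compounding: (1 + 0.010525)^12 = 1.133874
EAR = 1.133874 - 1 = 0.133874

0.133874


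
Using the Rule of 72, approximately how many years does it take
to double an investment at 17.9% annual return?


Formula: Years ≈ 72 / r
Substituting: Years ≈ 72 / 17.9
Years ≈ 4.0

4.0 years


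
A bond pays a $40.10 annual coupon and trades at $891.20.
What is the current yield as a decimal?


Formula: Current yield = annual coupon / price
Substituting: CY = $40.10 / $891.20
CY = 0.044996

0.044996


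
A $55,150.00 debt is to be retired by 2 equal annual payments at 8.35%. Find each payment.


Formula: PMT = PV * r / (1 - (1+r)^(-n))
Denominator: 1 - (1 + 0.0835)^(-2) = 0.148191
Numerator: $55,150.00 * 0.0835 = 4605.025
PMT = 4605.025 / 0.148191 = $31,074.91

$31,074.91


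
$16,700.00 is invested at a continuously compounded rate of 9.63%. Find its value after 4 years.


Formula: FV = P * e^(r*t)
Exponent: r*t = 0.0963 * 4 = 0.3852
e^(0.3852) = 1.469908
FV = $16,700.00 * 1.469908 = $24,547.47

$24,547.47


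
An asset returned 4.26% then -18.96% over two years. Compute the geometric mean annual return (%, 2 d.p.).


Formula: Geometric mean = ((1+r1)*(1+r2))^(1/2) - 1
Product: (1 + 0.0426) * (1 + -0.1896) = 1.0426 * 0.8104 = 0.844923
Square root: 0.844923^0.5 = 0.919197
Geometric mean = 0.919197 - 1 = -0.080803
As percentage: -8.08%

-8.08%


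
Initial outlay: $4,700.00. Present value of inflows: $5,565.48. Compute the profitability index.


Formula: PI = PV(cash flows) / initial investment
Substituting: PI = $5,565.48 / $4,700.00
PI = 1.1841

1.1841


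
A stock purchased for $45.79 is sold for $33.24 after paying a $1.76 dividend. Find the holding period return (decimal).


Formula: HPR = (P1 - P0 + D) / P0
Gain: $33.24 - $45.79 + $1.76 = -$10.79
HPR = -$10.79 / $45.79 = -0.2356

-0.2356


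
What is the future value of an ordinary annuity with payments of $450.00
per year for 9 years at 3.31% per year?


Formula: FV = PMT * ((1+r)^n - 1) / r
Growth factor: (1 + 0.0331)^9 = 1.340545
Numerator: 1.340545 - 1 = 0.340545
FV = $450.00 * 0.340545 / 0.0331 = $4,629.76

$4,629.76


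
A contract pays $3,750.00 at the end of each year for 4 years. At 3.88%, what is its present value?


Formula: PV = PMT * (1 - (1+r)^(-n)) / r
Discount factor: (1 + 0.0388)^(-4) = 0.858761
Bracket: 1 - 0.858761 = 0.141239
PV = $3,750.00 * 0.141239 / 0.0388 = $13,650.69

$13,650.69


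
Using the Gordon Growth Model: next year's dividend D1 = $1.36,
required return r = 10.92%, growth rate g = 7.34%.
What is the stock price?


Formula: P = D1 / (r - g)
Spread: r - g = 0.1092 - 0.0734 = 0.0358
Substituting: P = $1.36 / 0.0358
P = $37.99

$37.99


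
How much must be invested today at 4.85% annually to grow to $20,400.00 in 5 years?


Formula: PV = FV / (1 + r)^n
Substituting: PV = $20,400.00 / (1 + 0.0485)^5
Discount factor: (1.0485)^5 = 1.267191
PV = $20,400.00 / 1.267191 = $16,098.60

$16,098.60


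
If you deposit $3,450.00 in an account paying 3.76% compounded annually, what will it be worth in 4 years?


Formula: FV = P * (1 + r)^n
Substituting: FV = $3,450.00 * (1 + 0.0376)^4
Growth factor: (1.0376)^4 = 1.159097
FV = $3,450.00 * 1.159097 = $3,998.89

$3,998.89


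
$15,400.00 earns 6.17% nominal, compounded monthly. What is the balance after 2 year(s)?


Formula: FV = P * (1 + r/m)^(m*t)
Period rate: r/m = 0.0617 / 12 = 0.005142
Total periods: m*t = 12 * 2 = 24
Growth factor: (1 + 0.005142)^24 = 1.130979
FV = $15,400.00 * 1.130979 = $17,417.08

$17,417.08


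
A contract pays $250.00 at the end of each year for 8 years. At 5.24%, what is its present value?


Formula: PV = PMT * (1 - (1+r)^(-n)) / r
Discount factor: (1 + 0.0524)^(-8) = 0.664589
Bracket: 1 - 0.664589 = 0.335411
PV = $250.00 * 0.335411 / 0.0524 = $1,600.24

$1,600.24


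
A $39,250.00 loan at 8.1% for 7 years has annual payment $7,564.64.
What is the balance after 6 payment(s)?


Formula: Balance = PV*(1+r)^k - PMT*((1+r)^k - 1)/r
Growth: (1 + 0.081)^6 = 1.595711
Accumulated factor: ((1+r)^k - 1)/r = 7.354453
Balance = $39,250.00 * 1.595711 - $7,564.64 * 7.354453
Balance = $6,997.85

$6,997.85


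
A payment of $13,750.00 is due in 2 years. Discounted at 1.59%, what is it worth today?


Formula: PV = FV / (1 + r)^n
Substituting: PV = $13,750.00 / (1 + 0.0159)^2
Discount factor: (1.0159)^2 = 1.032053
PV = $13,750.00 / 1.032053 = $13,322.96

$13,322.96


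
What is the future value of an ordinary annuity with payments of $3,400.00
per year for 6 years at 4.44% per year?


Formula: FV = PMT * ((1+r)^n - 1) / r
Growth factor: (1 + 0.0444)^6 = 1.29778
Numerator: 1.29778 - 1 = 0.29778
FV = $3,400.00 * 0.29778 / 0.0444 = $22,803.00

$22,803.00


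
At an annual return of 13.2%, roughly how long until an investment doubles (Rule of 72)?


Formula: Years ≈ 72 / r
Substituting: Years ≈ 72 / 13.2
Years ≈ 5.5

5.5 years


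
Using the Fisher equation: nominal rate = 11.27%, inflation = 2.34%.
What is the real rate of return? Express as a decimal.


Formula: (1 + r_real) = (1 + r_nom) / (1 + inflation)
Substituting: (1 + r_real) = 1.1127 / 1.0234
(1 + r_real) = 1.087258
r_real = 1.087258 - 1 = 0.087258

0.087258


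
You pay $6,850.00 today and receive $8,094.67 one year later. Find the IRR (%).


Formula: IRR = C1/C0 - 1
Substituting: IRR = $8,094.67 / $6,850.00 - 1
Ratio: 1.181704 - 1 = 0.181704
IRR = 18.1704%

18.1704%


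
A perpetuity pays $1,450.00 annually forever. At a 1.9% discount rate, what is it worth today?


Formula: PV = C / r
Substituting: PV = $1,450.00 / 0.019
PV = $76,315.79

$76,315.79


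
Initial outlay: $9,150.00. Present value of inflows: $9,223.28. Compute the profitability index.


Formula: PI = PV(cash flows) / initial investment
Substituting: PI = $9,223.28 / $9,150.00
PI = 1.008

1.008


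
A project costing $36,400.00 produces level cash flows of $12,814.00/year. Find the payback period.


Formula: Payback = investment / annual cash flow
Substituting: Payback = $36,400.00 / $12,814.00
Payback = 2.8406 years

2.8406 years


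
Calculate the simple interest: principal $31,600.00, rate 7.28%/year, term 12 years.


Formula: I = P * r * t
Substituting: I = $31,600.00 * 0.0728 * 12
Step: I = $31,600.00 * 0.8736
I = $27,605.76

$27,605.76


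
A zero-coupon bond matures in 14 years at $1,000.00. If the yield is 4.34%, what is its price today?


Formula: Price = FV / (1 + r)^n
Substituting: Price = $1,000.00 / (1 + 0.0434)^14
Discount factor: (1.0434)^14 = 1.81264
Price = $1,000.00 / 1.81264 = $551.68

$551.68


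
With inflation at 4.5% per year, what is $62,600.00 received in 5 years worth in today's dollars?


Formula: Real value = nominal / (1 + inflation)^years
Price level: (1 + 0.045)^5 = 1.246182
Real value = $62,600.00 / 1.246182 = $50,233.44

$50,233.44


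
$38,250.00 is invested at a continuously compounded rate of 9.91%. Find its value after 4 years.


Formula: FV = P * e^(r*t)
Exponent: r*t = 0.0991 * 4 = 0.3964
e^(0.3964) = 1.486464
FV = $38,250.00 * 1.486464 = $56,857.24

$56,857.24


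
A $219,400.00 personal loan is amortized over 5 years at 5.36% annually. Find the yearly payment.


Formula: PMT = PV * r / (1 - (1+r)^(-n))
Denominator: 1 - (1 + 0.0536)^(-5) = 0.229769
Numerator: $219,400.00 * 0.0536 = 11759.84
PMT = 11759.84 / 0.229769 = $51,181.22

$51,181.22


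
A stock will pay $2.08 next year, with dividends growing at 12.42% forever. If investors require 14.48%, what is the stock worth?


Formula: P = D1 / (r - g)
Spread: r - g = 0.1448 - 0.1242 = 0.0206
Substituting: P = $2.08 / 0.0206
P = $100.97

$100.97


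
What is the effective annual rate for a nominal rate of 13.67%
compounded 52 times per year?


Formula: EAR = (1 + r/m)^m - 1
Period rate: r/m = 0.1367 / 52 = 0.002629
Compounding: (1 + 0.002629)^52 = 1.146279
EAR = 1.146279 - 1 = 0.146279

0.146279


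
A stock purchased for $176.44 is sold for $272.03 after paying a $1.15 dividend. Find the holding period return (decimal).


Formula: HPR = (P1 - P0 + D) / P0
Gain: $272.03 - $176.44 + $1.15 = $96.74
HPR = $96.74 / $176.44 = 0.5483

0.5483


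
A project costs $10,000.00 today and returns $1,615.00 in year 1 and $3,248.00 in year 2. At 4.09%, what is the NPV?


Formula: NPV = C0 + C1/(1+r) + C2/(1+r)^2
Discount C1: $1,615.00 / (1 + 0.0409) = $1,551.54
Discount C2: $3,248.00 / (1 + 0.0409)^2 = $2,997.77
NPV = -$10,000.00 + $1,551.54 + $2,997.77 = -$5,450.69

-$5,450.69


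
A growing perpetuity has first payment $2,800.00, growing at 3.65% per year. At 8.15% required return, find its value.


Formula: PV = C / (r - g)
Spread: r - g = 0.0815 - 0.0365 = 0.045
Substituting: PV = $2,800.00 / 0.045
PV = $62,222.22

$62,222.22


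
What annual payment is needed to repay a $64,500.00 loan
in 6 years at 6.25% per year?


Formula: PMT = PV * r / (1 - (1+r)^(-n))
Denominator: 1 - (1 + 0.0625)^(-6) = 0.304933
Numerator: $64,500.00 * 0.0625 = 4031.25
PMT = 4031.25 / 0.304933 = $13,220.10

$13,220.10


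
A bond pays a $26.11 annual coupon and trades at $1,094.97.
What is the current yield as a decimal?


Formula: Current yield = annual coupon / price
Substituting: CY = $26.11 / $1,094.97
CY = 0.023845

0.023845


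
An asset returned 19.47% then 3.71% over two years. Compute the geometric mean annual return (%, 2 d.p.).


Formula: Geometric mean = ((1+r1)*(1+r2))^(1/2) - 1
Product: (1 + 0.1947) * (1 + 0.0371) = 1.1947 * 1.0371 = 1.239023
Square root: 1.239023^0.5 = 1.113114
Geometric mean = 1.113114 - 1 = 0.113114
As percentage: 11.31%

11.31%


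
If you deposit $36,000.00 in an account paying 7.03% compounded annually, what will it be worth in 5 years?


Formula: FV = P * (1 + r)^n
Substituting: FV = $36,000.00 * (1 + 0.0703)^5
Growth factor: (1.0703)^5 = 1.404519
FV = $36,000.00 * 1.404519 = $50,562.68

$50,562.68


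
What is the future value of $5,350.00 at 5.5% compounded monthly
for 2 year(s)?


Formula: FV = P * (1 + r/m)^(m*t)
Period rate: r/m = 0.055 / 12 = 0.004583
Total periods: m*t = 12 * 2 = 24
Growth factor: (1 + 0.004583)^24 = 1.115998
FV = $5,350.00 * 1.115998 = $5,970.59

$5,970.59


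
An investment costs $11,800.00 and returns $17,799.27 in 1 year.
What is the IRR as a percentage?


Formula: IRR = C1/C0 - 1
Substituting: IRR = $17,799.27 / $11,800.00 - 1
Ratio: 1.508413 - 1 = 0.508413
IRR = 50.8413%

50.8413%


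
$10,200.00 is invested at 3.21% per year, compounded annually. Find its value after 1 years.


Formula: FV = P * (1 + r)^n
Substituting: FV = $10,200.00 * (1 + 0.0321)^1
Growth factor: (1.0321)^1 = 1.0321
FV = $10,200.00 * 1.0321 = $10,527.42

$10,527.42
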